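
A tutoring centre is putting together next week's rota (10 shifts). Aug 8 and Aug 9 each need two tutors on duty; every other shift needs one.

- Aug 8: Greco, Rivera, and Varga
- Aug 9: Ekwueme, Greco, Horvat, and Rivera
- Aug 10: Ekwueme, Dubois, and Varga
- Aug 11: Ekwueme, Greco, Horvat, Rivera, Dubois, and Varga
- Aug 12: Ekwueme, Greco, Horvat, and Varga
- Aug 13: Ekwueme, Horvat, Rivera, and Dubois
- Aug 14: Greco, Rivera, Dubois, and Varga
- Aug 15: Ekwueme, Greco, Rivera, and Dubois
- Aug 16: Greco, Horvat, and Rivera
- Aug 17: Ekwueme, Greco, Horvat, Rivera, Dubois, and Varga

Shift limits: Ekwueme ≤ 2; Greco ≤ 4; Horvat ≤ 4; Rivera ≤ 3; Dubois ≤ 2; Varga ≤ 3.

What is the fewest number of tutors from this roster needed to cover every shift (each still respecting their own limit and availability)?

4

12 slots to fill and no one can take more than 4, so at least ⌈12/4⌉ = 3 tutors are needed.
Any 3 tutors together have capacity at most 4+4+3 = 11 < 12 slots, so 3 can never suffice.
Ekwueme, Greco, Horvat, and Rivera alone can cover everything: Aug 8→Greco+Rivera, Aug 9→Horvat+Rivera, Aug 10→Ekwueme, Aug 11→Horvat, Aug 12→Ekwueme, Aug 13→Horvat, Aug 14→Greco, Aug 15→Greco, Aug 16→Greco, Aug 17→Horvat.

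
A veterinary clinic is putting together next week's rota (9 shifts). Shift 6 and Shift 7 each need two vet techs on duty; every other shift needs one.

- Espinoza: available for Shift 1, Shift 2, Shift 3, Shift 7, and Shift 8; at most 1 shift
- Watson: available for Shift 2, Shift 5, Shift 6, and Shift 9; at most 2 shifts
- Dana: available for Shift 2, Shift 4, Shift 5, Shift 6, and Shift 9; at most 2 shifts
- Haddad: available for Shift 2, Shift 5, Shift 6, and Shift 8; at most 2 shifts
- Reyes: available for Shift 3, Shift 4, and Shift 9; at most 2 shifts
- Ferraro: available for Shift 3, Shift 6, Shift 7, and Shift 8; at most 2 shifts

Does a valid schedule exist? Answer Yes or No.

No

Total capacity is 11 and 11 slots are needed, so capacity alone doesn't rule it out.
Shifts {Shift 1, Shift 7} need 3 worker-slots in total, but the vet techs available for any of those shifts (Espinoza and Ferraro) can supply at most 2 among them. So no valid schedule exists.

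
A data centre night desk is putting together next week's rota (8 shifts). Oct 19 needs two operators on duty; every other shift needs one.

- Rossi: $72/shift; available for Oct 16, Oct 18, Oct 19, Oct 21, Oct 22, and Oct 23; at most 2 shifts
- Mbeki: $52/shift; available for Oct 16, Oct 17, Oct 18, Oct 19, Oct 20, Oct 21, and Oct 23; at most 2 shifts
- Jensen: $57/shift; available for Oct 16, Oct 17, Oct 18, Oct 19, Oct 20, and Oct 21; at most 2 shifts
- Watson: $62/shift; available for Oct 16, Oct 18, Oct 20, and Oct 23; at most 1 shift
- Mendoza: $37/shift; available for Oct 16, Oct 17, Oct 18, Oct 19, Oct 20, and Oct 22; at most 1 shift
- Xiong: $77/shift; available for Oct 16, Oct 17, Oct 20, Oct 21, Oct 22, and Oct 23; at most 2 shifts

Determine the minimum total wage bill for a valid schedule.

Picking the cheapest available operator for each shift independently would cost $378, but that ignores the shift limits.
An optimal schedule: Oct 16→Xiong, Oct 17→Mbeki, Oct 18→Jensen, Oct 19→Jensen+Mendoza, Oct 20→Watson, Oct 21→Rossi, Oct 22→Rossi, Oct 23→Mbeki.
Total: 77 + 52 + 57 + 57 + 37 + 62 + 72 + 72 + 52 = $538.

$538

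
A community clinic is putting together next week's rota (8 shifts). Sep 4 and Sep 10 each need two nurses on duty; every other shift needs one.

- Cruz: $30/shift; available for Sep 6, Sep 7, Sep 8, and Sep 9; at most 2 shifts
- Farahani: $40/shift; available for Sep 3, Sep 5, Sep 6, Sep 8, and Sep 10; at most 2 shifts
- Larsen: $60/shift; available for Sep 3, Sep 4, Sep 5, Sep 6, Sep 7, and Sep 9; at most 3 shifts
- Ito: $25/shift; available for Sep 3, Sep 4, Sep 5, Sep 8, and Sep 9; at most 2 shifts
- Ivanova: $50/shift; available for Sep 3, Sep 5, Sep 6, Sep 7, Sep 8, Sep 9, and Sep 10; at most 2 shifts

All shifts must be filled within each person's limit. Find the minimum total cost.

Sep 4 can only be covered by Larsen and Ito, so that assignment is forced.
Sep 10 can only be covered by Farahani and Ivanova, so that assignment is forced.
Picking the cheapest available nurse for each shift independently would cost $335, but that ignores the shift limits.
An optimal schedule: Sep 3→Ito, Sep 4→Ito+Larsen, Sep 5→Farahani, Sep 6→Cruz, Sep 7→Cruz, Sep 8→Ivanova, Sep 9→Larsen, Sep 10→Farahani+Ivanova.
Total: 25 + 25 + 60 + 40 + 30 + 30 + 50 + 60 + 40 + 50 = $410.

$410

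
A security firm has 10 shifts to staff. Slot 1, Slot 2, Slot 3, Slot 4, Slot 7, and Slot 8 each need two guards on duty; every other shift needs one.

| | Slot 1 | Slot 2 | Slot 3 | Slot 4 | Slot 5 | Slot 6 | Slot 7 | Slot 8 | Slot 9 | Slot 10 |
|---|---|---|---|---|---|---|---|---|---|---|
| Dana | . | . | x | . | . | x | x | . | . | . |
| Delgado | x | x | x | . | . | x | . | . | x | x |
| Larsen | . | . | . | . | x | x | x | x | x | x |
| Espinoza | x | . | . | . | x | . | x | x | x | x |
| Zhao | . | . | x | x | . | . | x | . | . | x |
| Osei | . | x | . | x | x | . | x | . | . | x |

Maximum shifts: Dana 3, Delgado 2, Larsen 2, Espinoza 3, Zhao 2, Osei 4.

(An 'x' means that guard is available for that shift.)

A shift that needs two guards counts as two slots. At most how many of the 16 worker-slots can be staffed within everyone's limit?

16

Total capacity across all guards is 3+2+2+3+2+4 = 16, and 16 slots are needed, so at most 16 can be filled.
An assignment achieving 16: Slot 1→Delgado+Espinoza, Slot 2→Delgado+Osei, Slot 3→Dana+Zhao, Slot 4→Zhao+Osei, Slot 5→Larsen, Slot 6→Dana, Slot 7→Dana+Osei, Slot 8→Larsen+Espinoza, Slot 9→Espinoza, Slot 10→Osei.
Loads: Dana 3/3, Delgado 2/2, Larsen 2/2, Espinoza 3/3, Zhao 2/2, Osei 4/4.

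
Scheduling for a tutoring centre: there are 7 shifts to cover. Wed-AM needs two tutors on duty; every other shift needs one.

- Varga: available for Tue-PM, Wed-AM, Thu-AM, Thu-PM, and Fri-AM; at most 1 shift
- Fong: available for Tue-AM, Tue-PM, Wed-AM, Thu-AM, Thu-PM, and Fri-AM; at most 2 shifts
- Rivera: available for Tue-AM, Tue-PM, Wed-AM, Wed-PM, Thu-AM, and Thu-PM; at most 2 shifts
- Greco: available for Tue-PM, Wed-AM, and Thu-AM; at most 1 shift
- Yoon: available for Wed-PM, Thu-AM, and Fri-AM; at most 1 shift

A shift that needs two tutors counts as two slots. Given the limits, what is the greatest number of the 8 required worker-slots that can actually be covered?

7

Total capacity across all tutors is 1+2+2+1+1 = 7, and 8 slots are needed, so at most 7 can be filled.
An assignment achieving 7: Tue-AM→Fong, Tue-PM→Rivera, Wed-AM→Greco, Wed-PM→Rivera, Thu-AM→Yoon, Thu-PM→Varga, Fri-AM→Fong.
Loads: Varga 1/1, Fong 2/2, Rivera 2/2, Greco 1/1, Yoon 1/1.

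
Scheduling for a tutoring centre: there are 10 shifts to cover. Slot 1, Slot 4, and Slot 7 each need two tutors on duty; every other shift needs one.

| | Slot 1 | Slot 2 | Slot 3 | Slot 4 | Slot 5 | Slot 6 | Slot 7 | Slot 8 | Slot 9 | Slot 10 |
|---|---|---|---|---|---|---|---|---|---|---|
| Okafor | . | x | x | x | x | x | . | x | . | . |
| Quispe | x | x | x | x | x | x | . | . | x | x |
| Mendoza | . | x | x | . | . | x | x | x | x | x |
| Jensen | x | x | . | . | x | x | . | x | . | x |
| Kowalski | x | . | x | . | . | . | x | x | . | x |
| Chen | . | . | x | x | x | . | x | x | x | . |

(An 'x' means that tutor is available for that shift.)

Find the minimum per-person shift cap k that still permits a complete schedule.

With 6 tutors and 13 worker-slots to fill, someone must work at least ⌈13/6⌉ = 3 shifts, so k ≥ 3.
k = 3 works: Slot 1→Quispe+Jensen, Slot 2→Okafor, Slot 3→Kowalski, Slot 4→Okafor+Quispe, Slot 5→Okafor, Slot 6→Mendoza, Slot 7→Mendoza+Kowalski, Slot 8→Jensen, Slot 9→Quispe, Slot 10→Mendoza.
Loads: Okafor 3, Quispe 3, Mendoza 3, Jensen 2, Kowalski 2, Chen 0 — all ≤ 3.

3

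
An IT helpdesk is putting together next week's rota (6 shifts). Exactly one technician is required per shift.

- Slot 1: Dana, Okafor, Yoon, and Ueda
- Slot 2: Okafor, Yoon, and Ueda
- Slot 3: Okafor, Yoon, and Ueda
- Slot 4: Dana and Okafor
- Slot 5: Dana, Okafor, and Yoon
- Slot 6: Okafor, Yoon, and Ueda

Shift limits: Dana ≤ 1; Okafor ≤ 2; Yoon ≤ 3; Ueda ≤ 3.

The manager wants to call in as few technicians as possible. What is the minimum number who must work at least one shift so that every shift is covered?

3

6 slots to fill and no one can take more than 3, so at least ⌈6/3⌉ = 2 technicians are needed.
No set of 2 technicians can cover every shift (each such set leaves at least one shift with no one available or exceeds a cap).
Dana, Okafor, and Yoon alone can cover everything: Slot 1→Yoon, Slot 2→Okafor, Slot 3→Okafor, Slot 4→Dana, Slot 5→Yoon, Slot 6→Yoon.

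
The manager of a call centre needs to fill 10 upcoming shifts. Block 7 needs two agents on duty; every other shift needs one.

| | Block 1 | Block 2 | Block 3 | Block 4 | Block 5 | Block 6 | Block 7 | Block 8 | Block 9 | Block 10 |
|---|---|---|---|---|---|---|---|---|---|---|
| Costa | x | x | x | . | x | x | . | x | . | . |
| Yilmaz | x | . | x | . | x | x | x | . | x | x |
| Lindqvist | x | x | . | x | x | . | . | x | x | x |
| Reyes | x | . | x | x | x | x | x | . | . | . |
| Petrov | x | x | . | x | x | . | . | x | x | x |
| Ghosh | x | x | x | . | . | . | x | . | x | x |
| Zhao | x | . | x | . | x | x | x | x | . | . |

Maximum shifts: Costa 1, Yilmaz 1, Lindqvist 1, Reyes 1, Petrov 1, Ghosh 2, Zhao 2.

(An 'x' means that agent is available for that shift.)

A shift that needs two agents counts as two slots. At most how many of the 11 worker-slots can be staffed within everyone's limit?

Total capacity across all agents is 1+1+1+1+1+2+2 = 9, and 11 slots are needed, so at most 9 can be filled.
An assignment achieving 9: Block 2→Costa, Block 3→Zhao, Block 4→Lindqvist, Block 5→Zhao, Block 6→Yilmaz, Block 7→Reyes+Ghosh, Block 8→Petrov, Block 9→Ghosh.
Loads: Costa 1/1, Yilmaz 1/1, Lindqvist 1/1, Reyes 1/1, Petrov 1/1, Ghosh 2/2, Zhao 2/2.

9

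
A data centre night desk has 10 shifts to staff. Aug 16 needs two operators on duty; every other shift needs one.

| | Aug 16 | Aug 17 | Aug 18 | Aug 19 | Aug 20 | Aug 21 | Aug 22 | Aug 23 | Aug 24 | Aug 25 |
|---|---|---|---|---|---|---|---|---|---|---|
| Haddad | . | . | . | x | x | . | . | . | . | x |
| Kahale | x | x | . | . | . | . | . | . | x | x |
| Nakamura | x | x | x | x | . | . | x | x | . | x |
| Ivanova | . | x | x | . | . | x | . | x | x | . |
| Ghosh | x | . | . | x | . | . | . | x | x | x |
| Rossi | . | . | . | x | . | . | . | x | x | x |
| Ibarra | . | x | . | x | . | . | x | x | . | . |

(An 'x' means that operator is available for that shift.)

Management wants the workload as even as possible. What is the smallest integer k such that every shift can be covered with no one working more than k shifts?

2

With 7 operators and 11 worker-slots to fill, someone must work at least ⌈11/7⌉ = 2 shifts, so k ≥ 2.
k = 2 works: Aug 16→Kahale+Ghosh, Aug 17→Kahale, Aug 18→Nakamura, Aug 19→Haddad, Aug 20→Haddad, Aug 21→Ivanova, Aug 22→Nakamura, Aug 23→Ghosh, Aug 24→Ivanova, Aug 25→Rossi.
Loads: Haddad 2, Kahale 2, Nakamura 2, Ivanova 2, Ghosh 2, Rossi 1, Ibarra 0 — all ≤ 2.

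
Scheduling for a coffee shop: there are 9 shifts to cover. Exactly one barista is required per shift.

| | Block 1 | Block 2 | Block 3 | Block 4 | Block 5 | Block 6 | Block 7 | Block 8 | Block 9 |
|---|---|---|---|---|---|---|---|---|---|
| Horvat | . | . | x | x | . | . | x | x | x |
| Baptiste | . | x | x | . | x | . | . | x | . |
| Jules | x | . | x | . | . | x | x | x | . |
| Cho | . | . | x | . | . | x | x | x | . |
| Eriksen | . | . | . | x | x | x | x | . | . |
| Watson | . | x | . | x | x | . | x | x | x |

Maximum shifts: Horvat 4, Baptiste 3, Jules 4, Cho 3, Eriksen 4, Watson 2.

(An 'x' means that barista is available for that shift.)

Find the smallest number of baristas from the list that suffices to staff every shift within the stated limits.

9 slots to fill and no one can take more than 4, so at least ⌈9/4⌉ = 3 baristas are needed.
Horvat, Baptiste, and Jules alone can cover everything: Block 1→Jules, Block 2→Baptiste, Block 3→Horvat, Block 4→Horvat, Block 5→Baptiste, Block 6→Jules, Block 7→Horvat, Block 8→Baptiste, Block 9→Horvat.

3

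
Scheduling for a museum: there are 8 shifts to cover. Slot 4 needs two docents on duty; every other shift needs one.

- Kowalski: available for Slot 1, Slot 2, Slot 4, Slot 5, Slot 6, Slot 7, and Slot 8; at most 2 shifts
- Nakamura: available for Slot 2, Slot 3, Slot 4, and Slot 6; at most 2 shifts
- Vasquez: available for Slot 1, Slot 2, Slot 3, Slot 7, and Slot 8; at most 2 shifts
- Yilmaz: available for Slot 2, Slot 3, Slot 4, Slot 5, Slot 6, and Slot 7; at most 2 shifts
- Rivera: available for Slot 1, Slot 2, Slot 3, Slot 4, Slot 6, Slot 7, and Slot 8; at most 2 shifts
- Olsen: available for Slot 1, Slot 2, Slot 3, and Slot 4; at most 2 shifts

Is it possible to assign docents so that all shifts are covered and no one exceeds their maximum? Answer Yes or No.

Yes

One valid schedule: Slot 1→Vasquez, Slot 2→Yilmaz, Slot 3→Nakamura, Slot 4→Yilmaz+Rivera, Slot 5→Kowalski, Slot 6→Nakamura, Slot 7→Vasquez, Slot 8→Kowalski.
Loads: Kowalski 2/2, Nakamura 2/2, Vasquez 2/2, Yilmaz 2/2, Rivera 1/2, Olsen 0/2 — all within limits.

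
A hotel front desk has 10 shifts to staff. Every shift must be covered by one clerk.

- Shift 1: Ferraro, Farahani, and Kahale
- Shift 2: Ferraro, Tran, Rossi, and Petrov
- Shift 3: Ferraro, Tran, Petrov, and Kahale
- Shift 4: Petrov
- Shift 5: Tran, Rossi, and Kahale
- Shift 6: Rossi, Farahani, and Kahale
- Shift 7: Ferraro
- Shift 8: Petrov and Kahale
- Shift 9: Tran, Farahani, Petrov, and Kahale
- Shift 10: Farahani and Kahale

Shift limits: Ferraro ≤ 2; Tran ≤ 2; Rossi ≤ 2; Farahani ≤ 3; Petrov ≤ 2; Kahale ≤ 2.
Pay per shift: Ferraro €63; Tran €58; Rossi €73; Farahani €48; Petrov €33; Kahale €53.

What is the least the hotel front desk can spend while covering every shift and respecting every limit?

Shift 4 can only be covered by Petrov, so that assignment is forced.
Shift 7 can only be covered by Ferraro, so that assignment is forced.
Picking the cheapest available clerk for each shift independently would cost €425, but that ignores the shift limits.
An optimal schedule: Shift 1→Farahani, Shift 2→Tran, Shift 3→Kahale, Shift 4→Petrov, Shift 5→Kahale, Shift 6→Farahani, Shift 7→Ferraro, Shift 8→Petrov, Shift 9→Tran, Shift 10→Farahani.
Total: 48 + 58 + 53 + 33 + 53 + 48 + 63 + 33 + 58 + 48 = €495.

€495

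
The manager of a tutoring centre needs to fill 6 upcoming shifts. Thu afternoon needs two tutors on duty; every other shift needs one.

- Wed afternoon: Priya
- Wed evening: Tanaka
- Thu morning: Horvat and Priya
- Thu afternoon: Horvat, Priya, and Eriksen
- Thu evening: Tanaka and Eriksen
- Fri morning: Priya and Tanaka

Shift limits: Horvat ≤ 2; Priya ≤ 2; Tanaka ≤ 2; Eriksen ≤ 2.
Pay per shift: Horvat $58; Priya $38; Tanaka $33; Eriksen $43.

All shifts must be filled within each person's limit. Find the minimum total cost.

Wed afternoon can only be covered by Priya, so that assignment is forced.
Wed evening can only be covered by Tanaka, so that assignment is forced.
Picking the cheapest available tutor for each shift independently would cost $256, but that ignores the shift limits.
An optimal schedule: Wed afternoon→Priya, Wed evening→Tanaka, Thu morning→Priya, Thu afternoon→Eriksen+Horvat, Thu evening→Eriksen, Fri morning→Tanaka.
Total: 38 + 33 + 38 + 43 + 58 + 43 + 33 = $286.

$286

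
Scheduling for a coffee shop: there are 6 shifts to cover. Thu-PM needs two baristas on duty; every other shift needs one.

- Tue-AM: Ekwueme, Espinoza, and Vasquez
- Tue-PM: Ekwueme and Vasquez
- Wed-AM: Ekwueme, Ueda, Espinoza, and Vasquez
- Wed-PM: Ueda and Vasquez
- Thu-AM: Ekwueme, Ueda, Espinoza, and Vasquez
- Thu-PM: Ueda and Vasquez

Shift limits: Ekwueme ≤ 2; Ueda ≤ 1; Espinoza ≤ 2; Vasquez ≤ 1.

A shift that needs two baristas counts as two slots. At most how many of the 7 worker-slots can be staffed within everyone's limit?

Total capacity across all baristas is 2+1+2+1 = 6, and 7 slots are needed, so at most 6 can be filled.
An assignment achieving 6: Tue-AM→Ekwueme, Tue-PM→Ekwueme, Wed-AM→Espinoza, Wed-PM→Ueda, Thu-AM→Espinoza, Thu-PM→Vasquez.
Loads: Ekwueme 2/2, Ueda 1/1, Espinoza 2/2, Vasquez 1/1.

6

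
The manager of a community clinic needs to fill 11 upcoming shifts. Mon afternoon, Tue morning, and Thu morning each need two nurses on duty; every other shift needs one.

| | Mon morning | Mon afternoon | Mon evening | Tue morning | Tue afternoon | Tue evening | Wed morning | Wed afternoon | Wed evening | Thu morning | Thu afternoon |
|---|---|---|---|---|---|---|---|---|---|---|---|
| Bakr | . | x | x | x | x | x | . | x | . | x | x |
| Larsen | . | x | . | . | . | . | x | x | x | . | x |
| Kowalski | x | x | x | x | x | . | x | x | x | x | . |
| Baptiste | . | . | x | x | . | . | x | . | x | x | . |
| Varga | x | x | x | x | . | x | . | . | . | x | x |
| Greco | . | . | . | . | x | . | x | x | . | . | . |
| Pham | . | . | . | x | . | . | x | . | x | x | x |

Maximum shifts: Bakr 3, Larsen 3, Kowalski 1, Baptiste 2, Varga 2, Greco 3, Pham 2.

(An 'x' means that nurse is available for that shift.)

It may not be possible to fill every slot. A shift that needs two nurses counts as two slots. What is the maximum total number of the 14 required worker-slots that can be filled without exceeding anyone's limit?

14

Total capacity across all nurses is 3+3+1+2+2+3+2 = 16, and 14 slots are needed, so at most 14 can be filled.
An assignment achieving 14: Mon morning→Kowalski, Mon afternoon→Bakr+Larsen, Mon evening→Baptiste, Tue morning→Baptiste+Pham, Tue afternoon→Bakr, Tue evening→Bakr, Wed morning→Greco, Wed afternoon→Larsen, Wed evening→Larsen, Thu morning→Varga+Pham, Thu afternoon→Varga.
Loads: Bakr 3/3, Larsen 3/3, Kowalski 1/1, Baptiste 2/2, Varga 2/2, Greco 1/3, Pham 2/2.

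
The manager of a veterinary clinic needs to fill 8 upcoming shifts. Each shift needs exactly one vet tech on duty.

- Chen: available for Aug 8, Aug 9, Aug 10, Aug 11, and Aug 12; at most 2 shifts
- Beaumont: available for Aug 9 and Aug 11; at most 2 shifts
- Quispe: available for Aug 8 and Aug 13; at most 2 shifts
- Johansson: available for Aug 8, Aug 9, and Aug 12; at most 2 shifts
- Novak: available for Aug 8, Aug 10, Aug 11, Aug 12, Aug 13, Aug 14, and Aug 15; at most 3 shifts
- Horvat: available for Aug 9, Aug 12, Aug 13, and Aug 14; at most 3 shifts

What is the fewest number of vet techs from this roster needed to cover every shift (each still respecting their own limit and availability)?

8 slots to fill and no one can take more than 3, so at least ⌈8/3⌉ = 3 vet techs are needed.
Chen, Novak, and Horvat alone can cover everything: Aug 8→Chen, Aug 9→Chen, Aug 10→Novak, Aug 11→Novak, Aug 12→Horvat, Aug 13→Horvat, Aug 14→Horvat, Aug 15→Novak.

3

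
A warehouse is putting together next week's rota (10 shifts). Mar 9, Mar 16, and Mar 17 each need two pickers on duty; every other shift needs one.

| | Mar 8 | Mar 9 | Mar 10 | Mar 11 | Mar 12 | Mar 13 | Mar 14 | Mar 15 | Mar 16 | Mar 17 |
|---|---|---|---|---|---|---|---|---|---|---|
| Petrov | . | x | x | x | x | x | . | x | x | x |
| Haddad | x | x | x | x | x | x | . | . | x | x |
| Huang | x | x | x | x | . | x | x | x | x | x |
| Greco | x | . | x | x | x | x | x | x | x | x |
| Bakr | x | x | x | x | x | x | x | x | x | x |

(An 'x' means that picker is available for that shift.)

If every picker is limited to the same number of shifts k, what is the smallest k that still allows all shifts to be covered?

With 5 pickers and 13 worker-slots to fill, someone must work at least ⌈13/5⌉ = 3 shifts, so k ≥ 3.
k = 3 works: Mar 8→Haddad, Mar 9→Huang+Bakr, Mar 10→Petrov, Mar 11→Haddad, Mar 12→Petrov, Mar 13→Haddad, Mar 14→Huang, Mar 15→Petrov, Mar 16→Huang+Greco, Mar 17→Greco+Bakr.
Loads: Petrov 3, Haddad 3, Huang 3, Greco 2, Bakr 2 — all ≤ 3.

3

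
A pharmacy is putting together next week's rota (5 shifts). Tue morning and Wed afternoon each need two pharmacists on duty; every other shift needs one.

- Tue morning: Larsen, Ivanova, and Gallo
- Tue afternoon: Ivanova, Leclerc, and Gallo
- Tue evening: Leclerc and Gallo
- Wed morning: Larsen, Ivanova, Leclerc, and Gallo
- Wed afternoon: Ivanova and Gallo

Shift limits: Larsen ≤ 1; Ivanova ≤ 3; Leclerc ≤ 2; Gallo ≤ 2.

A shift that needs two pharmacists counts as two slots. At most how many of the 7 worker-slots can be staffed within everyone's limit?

Total capacity across all pharmacists is 1+3+2+2 = 8, and 7 slots are needed, so at most 7 can be filled.
An assignment achieving 7: Tue morning→Larsen+Ivanova, Tue afternoon→Ivanova, Tue evening→Leclerc, Wed morning→Leclerc, Wed afternoon→Ivanova+Gallo.
Loads: Larsen 1/1, Ivanova 3/3, Leclerc 2/2, Gallo 1/2.

7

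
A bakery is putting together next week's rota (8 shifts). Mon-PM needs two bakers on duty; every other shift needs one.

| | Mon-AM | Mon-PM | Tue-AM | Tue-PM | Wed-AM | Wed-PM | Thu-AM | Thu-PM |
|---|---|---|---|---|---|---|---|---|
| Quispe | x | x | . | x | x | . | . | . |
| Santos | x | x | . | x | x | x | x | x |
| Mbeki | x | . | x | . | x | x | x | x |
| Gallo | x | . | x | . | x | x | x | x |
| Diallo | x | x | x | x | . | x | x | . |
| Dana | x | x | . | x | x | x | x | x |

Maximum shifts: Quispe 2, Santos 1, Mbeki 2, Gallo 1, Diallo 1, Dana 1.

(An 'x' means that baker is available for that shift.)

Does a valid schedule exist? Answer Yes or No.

No

Total capacity is 2+1+2+1+1+1 = 8 but 9 worker-slots are needed — infeasible.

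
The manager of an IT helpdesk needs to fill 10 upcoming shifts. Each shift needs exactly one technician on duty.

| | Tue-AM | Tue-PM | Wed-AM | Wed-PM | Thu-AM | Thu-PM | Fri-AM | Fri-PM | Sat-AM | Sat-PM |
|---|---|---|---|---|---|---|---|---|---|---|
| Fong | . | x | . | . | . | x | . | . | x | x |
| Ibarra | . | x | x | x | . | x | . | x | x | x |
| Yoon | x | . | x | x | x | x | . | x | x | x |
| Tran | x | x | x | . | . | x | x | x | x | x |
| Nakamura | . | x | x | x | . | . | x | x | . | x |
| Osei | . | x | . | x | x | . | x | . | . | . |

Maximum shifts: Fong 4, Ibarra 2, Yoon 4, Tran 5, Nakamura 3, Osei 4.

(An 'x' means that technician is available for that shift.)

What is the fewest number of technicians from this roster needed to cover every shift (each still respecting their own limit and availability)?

10 slots to fill and no one can take more than 5, so at least ⌈10/5⌉ = 2 technicians are needed.
Any 2 technicians together have capacity at most 5+4 = 9 < 10 slots, so 2 can never suffice.
Fong, Yoon, and Tran alone can cover everything: Tue-AM→Yoon, Tue-PM→Fong, Wed-AM→Yoon, Wed-PM→Yoon, Thu-AM→Yoon, Thu-PM→Fong, Fri-AM→Tran, Fri-PM→Tran, Sat-AM→Fong, Sat-PM→Fong.

3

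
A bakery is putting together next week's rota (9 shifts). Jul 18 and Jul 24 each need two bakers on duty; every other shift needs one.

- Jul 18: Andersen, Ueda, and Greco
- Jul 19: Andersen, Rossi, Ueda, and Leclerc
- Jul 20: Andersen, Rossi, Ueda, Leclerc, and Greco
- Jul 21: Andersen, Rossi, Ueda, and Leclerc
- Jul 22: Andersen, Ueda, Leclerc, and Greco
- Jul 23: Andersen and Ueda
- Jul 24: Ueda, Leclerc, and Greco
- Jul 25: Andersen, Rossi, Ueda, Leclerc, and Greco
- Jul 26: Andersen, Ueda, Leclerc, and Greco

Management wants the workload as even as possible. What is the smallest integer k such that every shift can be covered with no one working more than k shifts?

With 5 bakers and 11 worker-slots to fill, someone must work at least ⌈11/5⌉ = 3 shifts, so k ≥ 3.
k = 3 works: Jul 18→Andersen+Ueda, Jul 19→Andersen, Jul 20→Rossi, Jul 21→Rossi, Jul 22→Ueda, Jul 23→Andersen, Jul 24→Ueda+Leclerc, Jul 25→Rossi, Jul 26→Leclerc.
Loads: Andersen 3, Rossi 3, Ueda 3, Leclerc 2, Greco 0 — all ≤ 3.

3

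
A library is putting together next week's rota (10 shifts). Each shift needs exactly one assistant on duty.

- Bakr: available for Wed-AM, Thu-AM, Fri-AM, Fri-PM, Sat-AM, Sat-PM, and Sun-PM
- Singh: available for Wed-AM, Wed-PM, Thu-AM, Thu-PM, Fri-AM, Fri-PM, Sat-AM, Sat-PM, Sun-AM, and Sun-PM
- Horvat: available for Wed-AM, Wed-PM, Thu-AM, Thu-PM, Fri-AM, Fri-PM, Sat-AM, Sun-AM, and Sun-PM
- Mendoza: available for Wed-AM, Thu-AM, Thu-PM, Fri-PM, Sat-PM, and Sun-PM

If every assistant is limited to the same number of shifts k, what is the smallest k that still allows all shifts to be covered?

With 4 assistants and 10 worker-slots to fill, someone must work at least ⌈10/4⌉ = 3 shifts, so k ≥ 3.
k = 3 works: Wed-AM→Horvat, Wed-PM→Singh, Thu-AM→Horvat, Thu-PM→Singh, Fri-AM→Bakr, Fri-PM→Horvat, Sat-AM→Bakr, Sat-PM→Bakr, Sun-AM→Singh, Sun-PM→Mendoza.
Loads: Bakr 3, Singh 3, Horvat 3, Mendoza 1 — all ≤ 3.

3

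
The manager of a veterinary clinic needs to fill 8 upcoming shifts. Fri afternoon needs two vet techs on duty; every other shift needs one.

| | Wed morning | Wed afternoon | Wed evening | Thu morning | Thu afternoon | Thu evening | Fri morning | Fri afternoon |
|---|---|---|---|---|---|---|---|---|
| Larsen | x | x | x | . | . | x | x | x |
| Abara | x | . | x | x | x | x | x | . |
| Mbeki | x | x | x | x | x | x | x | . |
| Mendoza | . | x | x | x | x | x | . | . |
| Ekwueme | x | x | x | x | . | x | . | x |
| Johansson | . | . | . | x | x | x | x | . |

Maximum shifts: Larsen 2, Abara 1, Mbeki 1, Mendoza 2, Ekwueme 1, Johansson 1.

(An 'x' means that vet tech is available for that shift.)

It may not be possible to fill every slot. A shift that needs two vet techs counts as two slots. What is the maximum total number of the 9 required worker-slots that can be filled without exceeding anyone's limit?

8

Total capacity across all vet techs is 2+1+1+2+1+1 = 8, and 9 slots are needed, so at most 8 can be filled.
An assignment achieving 8: Wed morning→Larsen, Wed afternoon→Mbeki, Wed evening→Mendoza, Thu morning→Mendoza, Thu afternoon→Abara, Fri morning→Johansson, Fri afternoon→Larsen+Ekwueme.
Loads: Larsen 2/2, Abara 1/1, Mbeki 1/1, Mendoza 2/2, Ekwueme 1/1, Johansson 1/1.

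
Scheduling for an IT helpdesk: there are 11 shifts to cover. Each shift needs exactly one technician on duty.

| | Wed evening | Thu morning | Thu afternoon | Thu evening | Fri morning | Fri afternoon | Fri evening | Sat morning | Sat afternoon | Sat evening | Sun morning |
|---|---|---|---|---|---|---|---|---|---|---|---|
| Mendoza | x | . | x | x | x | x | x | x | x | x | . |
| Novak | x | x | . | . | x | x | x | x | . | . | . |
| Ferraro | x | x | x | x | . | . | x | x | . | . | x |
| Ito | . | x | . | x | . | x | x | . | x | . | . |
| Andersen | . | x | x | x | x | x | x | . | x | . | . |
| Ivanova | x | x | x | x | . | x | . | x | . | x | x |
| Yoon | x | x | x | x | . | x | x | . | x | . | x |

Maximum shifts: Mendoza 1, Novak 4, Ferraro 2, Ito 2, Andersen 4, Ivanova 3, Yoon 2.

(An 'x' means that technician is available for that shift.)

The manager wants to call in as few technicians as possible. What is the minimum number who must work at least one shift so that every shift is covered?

3

11 slots to fill and no one can take more than 4, so at least ⌈11/4⌉ = 3 technicians are needed.
Novak, Andersen, and Ivanova alone can cover everything: Wed evening→Novak, Thu morning→Andersen, Thu afternoon→Andersen, Thu evening→Andersen, Fri morning→Novak, Fri afternoon→Ivanova, Fri evening→Novak, Sat morning→Novak, Sat afternoon→Andersen, Sat evening→Ivanova, Sun morning→Ivanova.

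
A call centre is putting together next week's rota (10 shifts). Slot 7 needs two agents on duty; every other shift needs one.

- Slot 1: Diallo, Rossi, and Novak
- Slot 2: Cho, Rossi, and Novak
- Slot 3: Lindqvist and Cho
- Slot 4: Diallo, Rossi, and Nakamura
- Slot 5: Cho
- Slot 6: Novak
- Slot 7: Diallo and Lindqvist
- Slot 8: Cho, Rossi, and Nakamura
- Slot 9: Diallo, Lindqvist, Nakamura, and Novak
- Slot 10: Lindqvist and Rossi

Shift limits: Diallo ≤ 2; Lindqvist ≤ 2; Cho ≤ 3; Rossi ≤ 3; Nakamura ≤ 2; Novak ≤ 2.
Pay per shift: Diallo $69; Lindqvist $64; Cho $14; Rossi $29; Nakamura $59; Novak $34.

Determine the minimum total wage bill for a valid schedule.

Slot 5 can only be covered by Cho, so that assignment is forced.
Slot 6 can only be covered by Novak, so that assignment is forced.
Slot 7 can only be covered by Diallo and Lindqvist, so that assignment is forced.
Picking the cheapest available agent for each shift independently would cost $344, but that ignores the shift limits.
An optimal schedule: Slot 1→Rossi, Slot 2→Cho, Slot 3→Cho, Slot 4→Rossi, Slot 5→Cho, Slot 6→Novak, Slot 7→Lindqvist+Diallo, Slot 8→Nakamura, Slot 9→Novak, Slot 10→Rossi.
Total: 29 + 14 + 14 + 29 + 14 + 34 + 64 + 69 + 59 + 34 + 29 = $389.

$389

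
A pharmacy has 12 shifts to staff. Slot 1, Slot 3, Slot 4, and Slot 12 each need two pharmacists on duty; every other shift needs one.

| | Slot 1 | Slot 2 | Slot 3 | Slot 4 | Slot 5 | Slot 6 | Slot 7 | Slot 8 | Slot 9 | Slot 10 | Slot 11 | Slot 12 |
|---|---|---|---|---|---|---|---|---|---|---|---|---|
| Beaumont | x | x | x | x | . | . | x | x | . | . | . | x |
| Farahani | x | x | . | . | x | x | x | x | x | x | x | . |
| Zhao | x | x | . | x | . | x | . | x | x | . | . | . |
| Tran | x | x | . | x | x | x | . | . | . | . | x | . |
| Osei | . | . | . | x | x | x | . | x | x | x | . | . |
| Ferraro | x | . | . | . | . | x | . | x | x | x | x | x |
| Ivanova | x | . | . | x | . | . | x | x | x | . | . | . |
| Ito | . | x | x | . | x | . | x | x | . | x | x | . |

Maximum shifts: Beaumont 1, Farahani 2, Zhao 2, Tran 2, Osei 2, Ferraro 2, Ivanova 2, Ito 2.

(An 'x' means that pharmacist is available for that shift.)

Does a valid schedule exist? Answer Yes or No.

No

Shifts {Slot 3, Slot 12} need 4 worker-slots in total, but the pharmacists available for any of those shifts (Beaumont, Ferraro, and Ito) can supply at most 3 among them. So no valid schedule exists.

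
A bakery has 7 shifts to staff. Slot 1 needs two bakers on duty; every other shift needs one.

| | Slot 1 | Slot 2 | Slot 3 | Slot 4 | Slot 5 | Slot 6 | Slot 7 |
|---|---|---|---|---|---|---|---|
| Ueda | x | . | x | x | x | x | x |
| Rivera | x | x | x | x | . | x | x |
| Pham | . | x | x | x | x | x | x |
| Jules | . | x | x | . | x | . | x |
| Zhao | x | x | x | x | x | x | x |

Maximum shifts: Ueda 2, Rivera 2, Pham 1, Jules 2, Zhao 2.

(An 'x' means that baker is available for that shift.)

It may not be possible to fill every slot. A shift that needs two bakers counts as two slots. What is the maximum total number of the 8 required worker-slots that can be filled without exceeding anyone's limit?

8

Total capacity across all bakers is 2+2+1+2+2 = 9, and 8 slots are needed, so at most 8 can be filled.
An assignment achieving 8: Slot 1→Ueda+Rivera, Slot 2→Rivera, Slot 3→Jules, Slot 4→Ueda, Slot 5→Pham, Slot 6→Zhao, Slot 7→Jules.
Loads: Ueda 2/2, Rivera 2/2, Pham 1/1, Jules 2/2, Zhao 1/2.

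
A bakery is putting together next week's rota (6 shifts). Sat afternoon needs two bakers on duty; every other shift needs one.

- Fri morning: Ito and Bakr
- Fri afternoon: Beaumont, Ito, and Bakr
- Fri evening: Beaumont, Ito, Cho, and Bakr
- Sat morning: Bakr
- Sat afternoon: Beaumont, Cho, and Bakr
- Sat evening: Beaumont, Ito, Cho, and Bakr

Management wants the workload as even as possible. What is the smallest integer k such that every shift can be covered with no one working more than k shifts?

2

With 4 bakers and 7 worker-slots to fill, someone must work at least ⌈7/4⌉ = 2 shifts, so k ≥ 2.
k = 2 works: Fri morning→Ito, Fri afternoon→Beaumont, Fri evening→Ito, Sat morning→Bakr, Sat afternoon→Beaumont+Cho, Sat evening→Cho.
Loads: Beaumont 2, Ito 2, Cho 2, Bakr 1 — all ≤ 2.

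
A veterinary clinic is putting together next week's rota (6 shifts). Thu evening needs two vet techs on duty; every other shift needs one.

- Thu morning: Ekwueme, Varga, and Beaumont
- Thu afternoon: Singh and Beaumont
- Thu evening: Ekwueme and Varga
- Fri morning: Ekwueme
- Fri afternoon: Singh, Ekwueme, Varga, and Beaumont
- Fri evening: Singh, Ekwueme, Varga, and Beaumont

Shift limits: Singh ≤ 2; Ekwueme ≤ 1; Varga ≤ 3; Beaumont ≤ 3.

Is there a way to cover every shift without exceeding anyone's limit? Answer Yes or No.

No

Total capacity is 9 and 7 slots are needed, so capacity alone doesn't rule it out.
Shifts {Thu evening, Fri morning} need 3 worker-slots in total, but the vet techs available for any of those shifts (Ekwueme and Varga) can supply at most 2 among them. So no valid schedule exists.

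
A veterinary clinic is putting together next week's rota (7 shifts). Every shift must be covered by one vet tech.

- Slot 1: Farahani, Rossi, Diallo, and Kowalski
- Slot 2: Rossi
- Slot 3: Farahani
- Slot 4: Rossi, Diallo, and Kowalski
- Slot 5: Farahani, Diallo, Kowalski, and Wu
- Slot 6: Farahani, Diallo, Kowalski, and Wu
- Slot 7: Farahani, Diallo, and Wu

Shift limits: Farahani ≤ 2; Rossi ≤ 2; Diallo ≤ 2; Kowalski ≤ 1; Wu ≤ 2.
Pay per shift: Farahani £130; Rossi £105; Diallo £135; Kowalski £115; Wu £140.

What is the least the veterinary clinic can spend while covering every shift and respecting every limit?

Slot 2 can only be covered by Rossi, so that assignment is forced.
Slot 3 can only be covered by Farahani, so that assignment is forced.
Picking the cheapest available vet tech for each shift independently would cost £805, but that ignores the shift limits.
An optimal schedule: Slot 1→Diallo, Slot 2→Rossi, Slot 3→Farahani, Slot 4→Rossi, Slot 5→Diallo, Slot 6→Kowalski, Slot 7→Farahani.
Total: 135 + 105 + 130 + 105 + 135 + 115 + 130 = £855.

£855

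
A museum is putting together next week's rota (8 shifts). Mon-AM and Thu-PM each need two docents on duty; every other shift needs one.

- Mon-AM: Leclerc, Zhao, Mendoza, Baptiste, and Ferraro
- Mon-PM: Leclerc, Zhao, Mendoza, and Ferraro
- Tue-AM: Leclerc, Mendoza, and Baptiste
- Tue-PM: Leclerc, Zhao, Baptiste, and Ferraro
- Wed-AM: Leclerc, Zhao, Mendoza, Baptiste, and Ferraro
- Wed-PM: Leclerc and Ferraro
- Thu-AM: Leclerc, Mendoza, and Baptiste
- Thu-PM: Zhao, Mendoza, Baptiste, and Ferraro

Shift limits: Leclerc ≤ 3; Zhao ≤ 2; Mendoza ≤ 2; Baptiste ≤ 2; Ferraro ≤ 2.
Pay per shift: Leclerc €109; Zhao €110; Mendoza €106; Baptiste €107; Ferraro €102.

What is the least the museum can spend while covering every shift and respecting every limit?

Picking the cheapest available docent for each shift independently would cost €1036, but that ignores the shift limits.
An optimal schedule: Mon-AM→Baptiste+Leclerc, Mon-PM→Ferraro, Tue-AM→Mendoza, Tue-PM→Leclerc, Wed-AM→Leclerc, Wed-PM→Ferraro, Thu-AM→Mendoza, Thu-PM→Baptiste+Zhao.
Total: 107 + 109 + 102 + 106 + 109 + 109 + 102 + 106 + 107 + 110 = €1067.

€1067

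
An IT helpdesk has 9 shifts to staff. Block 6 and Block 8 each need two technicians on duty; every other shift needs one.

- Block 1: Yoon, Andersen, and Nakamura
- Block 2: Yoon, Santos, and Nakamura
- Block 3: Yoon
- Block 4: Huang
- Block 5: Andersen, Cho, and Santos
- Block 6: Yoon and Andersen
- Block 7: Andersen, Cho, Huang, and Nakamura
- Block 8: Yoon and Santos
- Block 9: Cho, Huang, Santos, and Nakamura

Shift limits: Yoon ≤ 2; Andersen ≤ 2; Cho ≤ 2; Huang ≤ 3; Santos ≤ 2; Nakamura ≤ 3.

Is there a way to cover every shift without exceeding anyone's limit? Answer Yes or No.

No

Total capacity is 14 and 11 slots are needed, so capacity alone doesn't rule it out.
Shifts {Block 3, Block 6, Block 8} need 5 worker-slots in total, but the technicians available for any of those shifts (Yoon, Andersen, and Santos) can supply at most 4 among them. So no valid schedule exists.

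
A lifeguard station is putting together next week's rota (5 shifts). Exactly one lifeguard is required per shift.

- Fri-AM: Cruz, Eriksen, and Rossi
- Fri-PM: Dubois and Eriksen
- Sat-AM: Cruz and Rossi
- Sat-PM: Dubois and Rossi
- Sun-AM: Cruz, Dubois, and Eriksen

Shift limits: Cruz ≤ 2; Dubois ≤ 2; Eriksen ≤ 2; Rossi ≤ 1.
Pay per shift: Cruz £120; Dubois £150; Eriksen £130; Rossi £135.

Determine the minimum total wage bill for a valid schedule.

Picking the cheapest available lifeguard for each shift independently would cost £625, but that ignores the shift limits.
An optimal schedule: Fri-AM→Cruz, Fri-PM→Eriksen, Sat-AM→Cruz, Sat-PM→Rossi, Sun-AM→Eriksen.
Total: 120 + 130 + 120 + 135 + 130 = £635.

£635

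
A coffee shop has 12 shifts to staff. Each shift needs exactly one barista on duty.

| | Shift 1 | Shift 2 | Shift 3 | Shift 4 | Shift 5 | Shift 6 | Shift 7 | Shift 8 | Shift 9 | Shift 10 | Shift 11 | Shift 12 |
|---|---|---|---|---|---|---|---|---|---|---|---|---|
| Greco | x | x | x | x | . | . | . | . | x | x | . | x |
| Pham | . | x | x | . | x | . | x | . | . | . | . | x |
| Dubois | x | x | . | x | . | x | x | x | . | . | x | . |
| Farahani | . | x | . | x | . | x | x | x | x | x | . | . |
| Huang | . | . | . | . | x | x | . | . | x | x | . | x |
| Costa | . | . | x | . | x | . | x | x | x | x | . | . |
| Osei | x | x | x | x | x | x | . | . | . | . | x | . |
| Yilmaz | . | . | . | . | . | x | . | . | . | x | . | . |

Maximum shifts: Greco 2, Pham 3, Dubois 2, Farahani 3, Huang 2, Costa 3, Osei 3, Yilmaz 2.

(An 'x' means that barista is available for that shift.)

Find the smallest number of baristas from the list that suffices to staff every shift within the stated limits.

12 slots to fill and no one can take more than 3, so at least ⌈12/3⌉ = 4 baristas are needed.
Pham, Farahani, Costa, and Osei alone can cover everything: Shift 1→Osei, Shift 2→Pham, Shift 3→Pham, Shift 4→Farahani, Shift 5→Osei, Shift 6→Farahani, Shift 7→Costa, Shift 8→Farahani, Shift 9→Costa, Shift 10→Costa, Shift 11→Osei, Shift 12→Pham.

4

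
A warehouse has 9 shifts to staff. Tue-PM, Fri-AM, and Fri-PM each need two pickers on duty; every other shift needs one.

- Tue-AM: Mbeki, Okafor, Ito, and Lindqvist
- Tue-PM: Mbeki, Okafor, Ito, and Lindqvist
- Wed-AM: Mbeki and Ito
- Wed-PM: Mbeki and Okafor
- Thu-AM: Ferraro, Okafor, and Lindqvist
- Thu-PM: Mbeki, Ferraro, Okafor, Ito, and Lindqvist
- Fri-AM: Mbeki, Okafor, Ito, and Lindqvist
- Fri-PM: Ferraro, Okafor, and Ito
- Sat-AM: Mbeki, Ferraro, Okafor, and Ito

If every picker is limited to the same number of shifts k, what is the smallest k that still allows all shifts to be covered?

With 5 pickers and 12 worker-slots to fill, someone must work at least ⌈12/5⌉ = 3 shifts, so k ≥ 3.
k = 3 works: Tue-AM→Mbeki, Tue-PM→Okafor+Ito, Wed-AM→Mbeki, Wed-PM→Mbeki, Thu-AM→Ferraro, Thu-PM→Okafor, Fri-AM→Ito+Lindqvist, Fri-PM→Ferraro+Okafor, Sat-AM→Ferraro.
Loads: Mbeki 3, Ferraro 3, Okafor 3, Ito 2, Lindqvist 1 — all ≤ 3.

3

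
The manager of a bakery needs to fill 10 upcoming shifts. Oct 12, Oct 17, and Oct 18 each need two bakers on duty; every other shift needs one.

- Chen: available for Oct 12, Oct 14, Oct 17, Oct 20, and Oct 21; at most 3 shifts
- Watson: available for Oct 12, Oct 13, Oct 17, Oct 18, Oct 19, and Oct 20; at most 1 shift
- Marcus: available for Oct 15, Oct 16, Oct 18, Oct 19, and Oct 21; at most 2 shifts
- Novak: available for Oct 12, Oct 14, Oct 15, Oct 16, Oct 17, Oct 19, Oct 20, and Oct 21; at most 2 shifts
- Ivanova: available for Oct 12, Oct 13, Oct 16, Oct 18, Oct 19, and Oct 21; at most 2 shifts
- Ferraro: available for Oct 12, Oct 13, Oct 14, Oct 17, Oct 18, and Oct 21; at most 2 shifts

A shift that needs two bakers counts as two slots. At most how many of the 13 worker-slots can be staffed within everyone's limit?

12

Total capacity across all bakers is 3+1+2+2+2+2 = 12, and 13 slots are needed, so at most 12 can be filled.
An assignment achieving 12: Oct 12→Ivanova+Ferraro, Oct 13→Watson, Oct 14→Chen, Oct 15→Marcus, Oct 16→Marcus, Oct 17→Chen+Novak, Oct 18→Ivanova+Ferraro, Oct 19→Novak, Oct 20→Chen.
Loads: Chen 3/3, Watson 1/1, Marcus 2/2, Novak 2/2, Ivanova 2/2, Ferraro 2/2.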